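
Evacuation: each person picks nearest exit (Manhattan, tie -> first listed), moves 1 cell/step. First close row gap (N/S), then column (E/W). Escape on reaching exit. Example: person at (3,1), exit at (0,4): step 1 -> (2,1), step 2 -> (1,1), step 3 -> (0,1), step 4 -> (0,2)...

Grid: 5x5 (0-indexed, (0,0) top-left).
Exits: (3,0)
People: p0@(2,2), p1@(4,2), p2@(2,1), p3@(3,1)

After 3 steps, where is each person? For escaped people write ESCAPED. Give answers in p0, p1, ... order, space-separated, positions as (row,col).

Step 1: p0:(2,2)->(3,2) | p1:(4,2)->(3,2) | p2:(2,1)->(3,1) | p3:(3,1)->(3,0)->EXIT
Step 2: p0:(3,2)->(3,1) | p1:(3,2)->(3,1) | p2:(3,1)->(3,0)->EXIT | p3:escaped
Step 3: p0:(3,1)->(3,0)->EXIT | p1:(3,1)->(3,0)->EXIT | p2:escaped | p3:escaped

ESCAPED ESCAPED ESCAPED ESCAPED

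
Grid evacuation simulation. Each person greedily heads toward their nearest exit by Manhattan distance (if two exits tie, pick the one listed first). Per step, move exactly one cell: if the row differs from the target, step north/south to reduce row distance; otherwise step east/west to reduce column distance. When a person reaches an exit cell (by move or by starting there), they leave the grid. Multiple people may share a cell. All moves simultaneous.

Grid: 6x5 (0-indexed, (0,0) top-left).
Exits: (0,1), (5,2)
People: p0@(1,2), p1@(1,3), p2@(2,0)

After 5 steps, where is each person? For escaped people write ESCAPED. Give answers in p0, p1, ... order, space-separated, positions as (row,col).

Step 1: p0:(1,2)->(0,2) | p1:(1,3)->(0,3) | p2:(2,0)->(1,0)
Step 2: p0:(0,2)->(0,1)->EXIT | p1:(0,3)->(0,2) | p2:(1,0)->(0,0)
Step 3: p0:escaped | p1:(0,2)->(0,1)->EXIT | p2:(0,0)->(0,1)->EXIT

ESCAPED ESCAPED ESCAPED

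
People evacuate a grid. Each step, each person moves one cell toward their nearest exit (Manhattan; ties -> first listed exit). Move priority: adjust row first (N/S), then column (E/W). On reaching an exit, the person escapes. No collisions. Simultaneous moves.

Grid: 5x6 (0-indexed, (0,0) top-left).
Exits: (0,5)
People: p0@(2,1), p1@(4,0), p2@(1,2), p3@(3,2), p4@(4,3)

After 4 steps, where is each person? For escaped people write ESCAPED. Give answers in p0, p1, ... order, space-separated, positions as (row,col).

Step 1: p0:(2,1)->(1,1) | p1:(4,0)->(3,0) | p2:(1,2)->(0,2) | p3:(3,2)->(2,2) | p4:(4,3)->(3,3)
Step 2: p0:(1,1)->(0,1) | p1:(3,0)->(2,0) | p2:(0,2)->(0,3) | p3:(2,2)->(1,2) | p4:(3,3)->(2,3)
Step 3: p0:(0,1)->(0,2) | p1:(2,0)->(1,0) | p2:(0,3)->(0,4) | p3:(1,2)->(0,2) | p4:(2,3)->(1,3)
Step 4: p0:(0,2)->(0,3) | p1:(1,0)->(0,0) | p2:(0,4)->(0,5)->EXIT | p3:(0,2)->(0,3) | p4:(1,3)->(0,3)

(0,3) (0,0) ESCAPED (0,3) (0,3)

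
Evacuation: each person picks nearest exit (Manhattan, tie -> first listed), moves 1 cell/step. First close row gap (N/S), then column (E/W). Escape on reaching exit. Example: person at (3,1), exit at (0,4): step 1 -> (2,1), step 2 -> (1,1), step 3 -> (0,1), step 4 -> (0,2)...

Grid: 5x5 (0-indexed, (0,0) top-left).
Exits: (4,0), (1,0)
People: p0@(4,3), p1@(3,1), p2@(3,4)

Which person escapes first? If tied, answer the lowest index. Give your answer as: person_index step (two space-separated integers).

Answer: 1 2

Derivation:
Step 1: p0:(4,3)->(4,2) | p1:(3,1)->(4,1) | p2:(3,4)->(4,4)
Step 2: p0:(4,2)->(4,1) | p1:(4,1)->(4,0)->EXIT | p2:(4,4)->(4,3)
Step 3: p0:(4,1)->(4,0)->EXIT | p1:escaped | p2:(4,3)->(4,2)
Step 4: p0:escaped | p1:escaped | p2:(4,2)->(4,1)
Step 5: p0:escaped | p1:escaped | p2:(4,1)->(4,0)->EXIT
Exit steps: [3, 2, 5]
First to escape: p1 at step 2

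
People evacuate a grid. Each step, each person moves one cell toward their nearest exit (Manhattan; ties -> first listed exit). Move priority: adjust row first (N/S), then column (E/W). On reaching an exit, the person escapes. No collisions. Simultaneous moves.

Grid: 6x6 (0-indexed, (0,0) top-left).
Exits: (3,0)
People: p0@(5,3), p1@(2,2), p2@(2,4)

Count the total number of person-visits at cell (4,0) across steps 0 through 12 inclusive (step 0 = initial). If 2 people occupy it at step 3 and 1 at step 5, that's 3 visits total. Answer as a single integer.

Step 0: p0@(5,3) p1@(2,2) p2@(2,4) -> at (4,0): 0 [-], cum=0
Step 1: p0@(4,3) p1@(3,2) p2@(3,4) -> at (4,0): 0 [-], cum=0
Step 2: p0@(3,3) p1@(3,1) p2@(3,3) -> at (4,0): 0 [-], cum=0
Step 3: p0@(3,2) p1@ESC p2@(3,2) -> at (4,0): 0 [-], cum=0
Step 4: p0@(3,1) p1@ESC p2@(3,1) -> at (4,0): 0 [-], cum=0
Step 5: p0@ESC p1@ESC p2@ESC -> at (4,0): 0 [-], cum=0
Total visits = 0

Answer: 0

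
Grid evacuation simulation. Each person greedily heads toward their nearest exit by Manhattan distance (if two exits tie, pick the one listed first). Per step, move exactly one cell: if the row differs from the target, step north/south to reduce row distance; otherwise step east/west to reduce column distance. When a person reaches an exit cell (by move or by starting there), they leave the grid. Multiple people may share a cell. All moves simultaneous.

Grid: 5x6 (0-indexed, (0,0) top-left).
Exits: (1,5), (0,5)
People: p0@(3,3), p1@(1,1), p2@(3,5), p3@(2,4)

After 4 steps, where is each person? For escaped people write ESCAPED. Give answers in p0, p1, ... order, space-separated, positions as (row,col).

Step 1: p0:(3,3)->(2,3) | p1:(1,1)->(1,2) | p2:(3,5)->(2,5) | p3:(2,4)->(1,4)
Step 2: p0:(2,3)->(1,3) | p1:(1,2)->(1,3) | p2:(2,5)->(1,5)->EXIT | p3:(1,4)->(1,5)->EXIT
Step 3: p0:(1,3)->(1,4) | p1:(1,3)->(1,4) | p2:escaped | p3:escaped
Step 4: p0:(1,4)->(1,5)->EXIT | p1:(1,4)->(1,5)->EXIT | p2:escaped | p3:escaped

ESCAPED ESCAPED ESCAPED ESCAPED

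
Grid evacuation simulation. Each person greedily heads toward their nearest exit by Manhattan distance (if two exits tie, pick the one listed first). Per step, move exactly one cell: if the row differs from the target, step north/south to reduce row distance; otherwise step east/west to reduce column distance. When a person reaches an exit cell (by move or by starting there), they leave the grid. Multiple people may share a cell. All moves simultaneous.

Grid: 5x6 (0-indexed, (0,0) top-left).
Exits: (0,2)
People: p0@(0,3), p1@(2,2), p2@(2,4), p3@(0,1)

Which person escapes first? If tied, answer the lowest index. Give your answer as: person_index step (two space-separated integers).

Step 1: p0:(0,3)->(0,2)->EXIT | p1:(2,2)->(1,2) | p2:(2,4)->(1,4) | p3:(0,1)->(0,2)->EXIT
Step 2: p0:escaped | p1:(1,2)->(0,2)->EXIT | p2:(1,4)->(0,4) | p3:escaped
Step 3: p0:escaped | p1:escaped | p2:(0,4)->(0,3) | p3:escaped
Step 4: p0:escaped | p1:escaped | p2:(0,3)->(0,2)->EXIT | p3:escaped
Exit steps: [1, 2, 4, 1]
First to escape: p0 at step 1

Answer: 0 1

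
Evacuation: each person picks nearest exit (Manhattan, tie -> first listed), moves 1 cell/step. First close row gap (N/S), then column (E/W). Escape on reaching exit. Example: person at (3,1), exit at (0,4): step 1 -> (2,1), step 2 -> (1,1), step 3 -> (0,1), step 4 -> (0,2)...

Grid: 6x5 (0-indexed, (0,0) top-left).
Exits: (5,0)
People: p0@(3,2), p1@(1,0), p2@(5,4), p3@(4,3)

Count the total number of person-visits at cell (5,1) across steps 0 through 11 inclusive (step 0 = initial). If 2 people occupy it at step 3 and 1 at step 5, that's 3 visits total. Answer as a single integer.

Answer: 3

Derivation:
Step 0: p0@(3,2) p1@(1,0) p2@(5,4) p3@(4,3) -> at (5,1): 0 [-], cum=0
Step 1: p0@(4,2) p1@(2,0) p2@(5,3) p3@(5,3) -> at (5,1): 0 [-], cum=0
Step 2: p0@(5,2) p1@(3,0) p2@(5,2) p3@(5,2) -> at (5,1): 0 [-], cum=0
Step 3: p0@(5,1) p1@(4,0) p2@(5,1) p3@(5,1) -> at (5,1): 3 [p0,p2,p3], cum=3
Step 4: p0@ESC p1@ESC p2@ESC p3@ESC -> at (5,1): 0 [-], cum=3
Total visits = 3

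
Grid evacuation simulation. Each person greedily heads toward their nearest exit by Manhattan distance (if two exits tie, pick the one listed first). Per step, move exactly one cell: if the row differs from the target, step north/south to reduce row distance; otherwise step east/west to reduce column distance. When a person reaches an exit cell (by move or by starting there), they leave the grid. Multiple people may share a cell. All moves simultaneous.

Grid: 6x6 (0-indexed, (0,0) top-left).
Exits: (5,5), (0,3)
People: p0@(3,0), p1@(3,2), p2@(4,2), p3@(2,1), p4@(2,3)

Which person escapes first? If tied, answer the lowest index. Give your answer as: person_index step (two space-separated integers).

Answer: 4 2

Derivation:
Step 1: p0:(3,0)->(2,0) | p1:(3,2)->(2,2) | p2:(4,2)->(5,2) | p3:(2,1)->(1,1) | p4:(2,3)->(1,3)
Step 2: p0:(2,0)->(1,0) | p1:(2,2)->(1,2) | p2:(5,2)->(5,3) | p3:(1,1)->(0,1) | p4:(1,3)->(0,3)->EXIT
Step 3: p0:(1,0)->(0,0) | p1:(1,2)->(0,2) | p2:(5,3)->(5,4) | p3:(0,1)->(0,2) | p4:escaped
Step 4: p0:(0,0)->(0,1) | p1:(0,2)->(0,3)->EXIT | p2:(5,4)->(5,5)->EXIT | p3:(0,2)->(0,3)->EXIT | p4:escaped
Step 5: p0:(0,1)->(0,2) | p1:escaped | p2:escaped | p3:escaped | p4:escaped
Step 6: p0:(0,2)->(0,3)->EXIT | p1:escaped | p2:escaped | p3:escaped | p4:escaped
Exit steps: [6, 4, 4, 4, 2]
First to escape: p4 at step 2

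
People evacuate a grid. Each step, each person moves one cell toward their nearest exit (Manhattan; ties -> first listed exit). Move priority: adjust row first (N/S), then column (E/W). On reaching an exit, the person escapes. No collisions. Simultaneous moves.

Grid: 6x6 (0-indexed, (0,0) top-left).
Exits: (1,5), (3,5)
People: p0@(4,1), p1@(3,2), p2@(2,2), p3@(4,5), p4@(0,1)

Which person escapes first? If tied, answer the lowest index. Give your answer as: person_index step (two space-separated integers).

Step 1: p0:(4,1)->(3,1) | p1:(3,2)->(3,3) | p2:(2,2)->(1,2) | p3:(4,5)->(3,5)->EXIT | p4:(0,1)->(1,1)
Step 2: p0:(3,1)->(3,2) | p1:(3,3)->(3,4) | p2:(1,2)->(1,3) | p3:escaped | p4:(1,1)->(1,2)
Step 3: p0:(3,2)->(3,3) | p1:(3,4)->(3,5)->EXIT | p2:(1,3)->(1,4) | p3:escaped | p4:(1,2)->(1,3)
Step 4: p0:(3,3)->(3,4) | p1:escaped | p2:(1,4)->(1,5)->EXIT | p3:escaped | p4:(1,3)->(1,4)
Step 5: p0:(3,4)->(3,5)->EXIT | p1:escaped | p2:escaped | p3:escaped | p4:(1,4)->(1,5)->EXIT
Exit steps: [5, 3, 4, 1, 5]
First to escape: p3 at step 1

Answer: 3 1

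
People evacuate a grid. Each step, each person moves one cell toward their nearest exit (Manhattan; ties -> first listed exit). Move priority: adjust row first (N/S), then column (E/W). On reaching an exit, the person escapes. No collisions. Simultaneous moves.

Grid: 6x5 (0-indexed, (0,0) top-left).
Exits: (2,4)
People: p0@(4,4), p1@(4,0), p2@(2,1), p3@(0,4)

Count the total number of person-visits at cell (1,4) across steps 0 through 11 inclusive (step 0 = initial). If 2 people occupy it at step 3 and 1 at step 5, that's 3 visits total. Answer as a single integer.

Step 0: p0@(4,4) p1@(4,0) p2@(2,1) p3@(0,4) -> at (1,4): 0 [-], cum=0
Step 1: p0@(3,4) p1@(3,0) p2@(2,2) p3@(1,4) -> at (1,4): 1 [p3], cum=1
Step 2: p0@ESC p1@(2,0) p2@(2,3) p3@ESC -> at (1,4): 0 [-], cum=1
Step 3: p0@ESC p1@(2,1) p2@ESC p3@ESC -> at (1,4): 0 [-], cum=1
Step 4: p0@ESC p1@(2,2) p2@ESC p3@ESC -> at (1,4): 0 [-], cum=1
Step 5: p0@ESC p1@(2,3) p2@ESC p3@ESC -> at (1,4): 0 [-], cum=1
Step 6: p0@ESC p1@ESC p2@ESC p3@ESC -> at (1,4): 0 [-], cum=1
Total visits = 1

Answer: 1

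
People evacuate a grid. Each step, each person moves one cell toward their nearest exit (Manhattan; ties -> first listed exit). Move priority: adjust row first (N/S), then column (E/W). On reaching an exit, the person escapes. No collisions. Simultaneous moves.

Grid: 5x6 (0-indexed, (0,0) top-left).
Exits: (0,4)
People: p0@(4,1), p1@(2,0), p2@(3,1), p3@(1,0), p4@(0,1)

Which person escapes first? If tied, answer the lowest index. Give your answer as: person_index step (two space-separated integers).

Answer: 4 3

Derivation:
Step 1: p0:(4,1)->(3,1) | p1:(2,0)->(1,0) | p2:(3,1)->(2,1) | p3:(1,0)->(0,0) | p4:(0,1)->(0,2)
Step 2: p0:(3,1)->(2,1) | p1:(1,0)->(0,0) | p2:(2,1)->(1,1) | p3:(0,0)->(0,1) | p4:(0,2)->(0,3)
Step 3: p0:(2,1)->(1,1) | p1:(0,0)->(0,1) | p2:(1,1)->(0,1) | p3:(0,1)->(0,2) | p4:(0,3)->(0,4)->EXIT
Step 4: p0:(1,1)->(0,1) | p1:(0,1)->(0,2) | p2:(0,1)->(0,2) | p3:(0,2)->(0,3) | p4:escaped
Step 5: p0:(0,1)->(0,2) | p1:(0,2)->(0,3) | p2:(0,2)->(0,3) | p3:(0,3)->(0,4)->EXIT | p4:escaped
Step 6: p0:(0,2)->(0,3) | p1:(0,3)->(0,4)->EXIT | p2:(0,3)->(0,4)->EXIT | p3:escaped | p4:escaped
Step 7: p0:(0,3)->(0,4)->EXIT | p1:escaped | p2:escaped | p3:escaped | p4:escaped
Exit steps: [7, 6, 6, 5, 3]
First to escape: p4 at step 3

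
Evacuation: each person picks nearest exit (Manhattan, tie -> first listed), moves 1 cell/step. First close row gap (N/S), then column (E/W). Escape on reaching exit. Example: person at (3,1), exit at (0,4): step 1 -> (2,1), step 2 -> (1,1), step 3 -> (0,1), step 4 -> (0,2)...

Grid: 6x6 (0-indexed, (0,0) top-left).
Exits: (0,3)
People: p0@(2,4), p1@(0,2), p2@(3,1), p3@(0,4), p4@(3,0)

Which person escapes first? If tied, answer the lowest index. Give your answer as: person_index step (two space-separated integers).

Answer: 1 1

Derivation:
Step 1: p0:(2,4)->(1,4) | p1:(0,2)->(0,3)->EXIT | p2:(3,1)->(2,1) | p3:(0,4)->(0,3)->EXIT | p4:(3,0)->(2,0)
Step 2: p0:(1,4)->(0,4) | p1:escaped | p2:(2,1)->(1,1) | p3:escaped | p4:(2,0)->(1,0)
Step 3: p0:(0,4)->(0,3)->EXIT | p1:escaped | p2:(1,1)->(0,1) | p3:escaped | p4:(1,0)->(0,0)
Step 4: p0:escaped | p1:escaped | p2:(0,1)->(0,2) | p3:escaped | p4:(0,0)->(0,1)
Step 5: p0:escaped | p1:escaped | p2:(0,2)->(0,3)->EXIT | p3:escaped | p4:(0,1)->(0,2)
Step 6: p0:escaped | p1:escaped | p2:escaped | p3:escaped | p4:(0,2)->(0,3)->EXIT
Exit steps: [3, 1, 5, 1, 6]
First to escape: p1 at step 1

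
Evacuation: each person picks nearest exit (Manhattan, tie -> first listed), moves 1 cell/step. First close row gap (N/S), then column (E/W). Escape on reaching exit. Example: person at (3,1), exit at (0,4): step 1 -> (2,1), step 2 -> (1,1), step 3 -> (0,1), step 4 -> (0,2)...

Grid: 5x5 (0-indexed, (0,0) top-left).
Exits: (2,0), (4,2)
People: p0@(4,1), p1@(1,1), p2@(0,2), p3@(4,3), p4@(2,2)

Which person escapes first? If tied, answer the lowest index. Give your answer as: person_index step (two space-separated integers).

Answer: 0 1

Derivation:
Step 1: p0:(4,1)->(4,2)->EXIT | p1:(1,1)->(2,1) | p2:(0,2)->(1,2) | p3:(4,3)->(4,2)->EXIT | p4:(2,2)->(2,1)
Step 2: p0:escaped | p1:(2,1)->(2,0)->EXIT | p2:(1,2)->(2,2) | p3:escaped | p4:(2,1)->(2,0)->EXIT
Step 3: p0:escaped | p1:escaped | p2:(2,2)->(2,1) | p3:escaped | p4:escaped
Step 4: p0:escaped | p1:escaped | p2:(2,1)->(2,0)->EXIT | p3:escaped | p4:escaped
Exit steps: [1, 2, 4, 1, 2]
First to escape: p0 at step 1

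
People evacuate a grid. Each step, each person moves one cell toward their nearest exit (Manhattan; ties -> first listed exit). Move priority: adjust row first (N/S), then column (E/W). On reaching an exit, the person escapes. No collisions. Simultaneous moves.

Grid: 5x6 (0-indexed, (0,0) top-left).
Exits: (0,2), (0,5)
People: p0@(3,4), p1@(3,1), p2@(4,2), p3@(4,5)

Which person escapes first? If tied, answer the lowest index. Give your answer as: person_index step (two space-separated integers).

Step 1: p0:(3,4)->(2,4) | p1:(3,1)->(2,1) | p2:(4,2)->(3,2) | p3:(4,5)->(3,5)
Step 2: p0:(2,4)->(1,4) | p1:(2,1)->(1,1) | p2:(3,2)->(2,2) | p3:(3,5)->(2,5)
Step 3: p0:(1,4)->(0,4) | p1:(1,1)->(0,1) | p2:(2,2)->(1,2) | p3:(2,5)->(1,5)
Step 4: p0:(0,4)->(0,5)->EXIT | p1:(0,1)->(0,2)->EXIT | p2:(1,2)->(0,2)->EXIT | p3:(1,5)->(0,5)->EXIT
Exit steps: [4, 4, 4, 4]
First to escape: p0 at step 4

Answer: 0 4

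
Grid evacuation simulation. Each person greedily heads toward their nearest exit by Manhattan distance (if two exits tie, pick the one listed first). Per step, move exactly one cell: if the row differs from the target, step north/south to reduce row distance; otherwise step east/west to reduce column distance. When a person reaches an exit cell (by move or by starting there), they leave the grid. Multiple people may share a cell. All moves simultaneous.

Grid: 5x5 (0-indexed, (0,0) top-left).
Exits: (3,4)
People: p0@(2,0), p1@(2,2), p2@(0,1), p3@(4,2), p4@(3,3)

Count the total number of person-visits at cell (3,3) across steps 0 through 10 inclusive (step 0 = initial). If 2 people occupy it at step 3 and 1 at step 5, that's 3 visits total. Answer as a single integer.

Step 0: p0@(2,0) p1@(2,2) p2@(0,1) p3@(4,2) p4@(3,3) -> at (3,3): 1 [p4], cum=1
Step 1: p0@(3,0) p1@(3,2) p2@(1,1) p3@(3,2) p4@ESC -> at (3,3): 0 [-], cum=1
Step 2: p0@(3,1) p1@(3,3) p2@(2,1) p3@(3,3) p4@ESC -> at (3,3): 2 [p1,p3], cum=3
Step 3: p0@(3,2) p1@ESC p2@(3,1) p3@ESC p4@ESC -> at (3,3): 0 [-], cum=3
Step 4: p0@(3,3) p1@ESC p2@(3,2) p3@ESC p4@ESC -> at (3,3): 1 [p0], cum=4
Step 5: p0@ESC p1@ESC p2@(3,3) p3@ESC p4@ESC -> at (3,3): 1 [p2], cum=5
Step 6: p0@ESC p1@ESC p2@ESC p3@ESC p4@ESC -> at (3,3): 0 [-], cum=5
Total visits = 5

Answer: 5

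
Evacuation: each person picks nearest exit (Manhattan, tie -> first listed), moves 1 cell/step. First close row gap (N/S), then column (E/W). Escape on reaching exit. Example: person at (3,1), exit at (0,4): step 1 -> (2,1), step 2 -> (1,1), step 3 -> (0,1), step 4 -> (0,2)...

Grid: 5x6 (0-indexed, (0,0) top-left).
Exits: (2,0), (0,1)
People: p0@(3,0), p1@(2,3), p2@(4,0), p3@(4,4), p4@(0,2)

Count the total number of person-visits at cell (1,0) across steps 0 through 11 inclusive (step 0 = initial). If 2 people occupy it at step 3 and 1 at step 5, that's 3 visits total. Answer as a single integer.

Step 0: p0@(3,0) p1@(2,3) p2@(4,0) p3@(4,4) p4@(0,2) -> at (1,0): 0 [-], cum=0
Step 1: p0@ESC p1@(2,2) p2@(3,0) p3@(3,4) p4@ESC -> at (1,0): 0 [-], cum=0
Step 2: p0@ESC p1@(2,1) p2@ESC p3@(2,4) p4@ESC -> at (1,0): 0 [-], cum=0
Step 3: p0@ESC p1@ESC p2@ESC p3@(2,3) p4@ESC -> at (1,0): 0 [-], cum=0
Step 4: p0@ESC p1@ESC p2@ESC p3@(2,2) p4@ESC -> at (1,0): 0 [-], cum=0
Step 5: p0@ESC p1@ESC p2@ESC p3@(2,1) p4@ESC -> at (1,0): 0 [-], cum=0
Step 6: p0@ESC p1@ESC p2@ESC p3@ESC p4@ESC -> at (1,0): 0 [-], cum=0
Total visits = 0

Answer: 0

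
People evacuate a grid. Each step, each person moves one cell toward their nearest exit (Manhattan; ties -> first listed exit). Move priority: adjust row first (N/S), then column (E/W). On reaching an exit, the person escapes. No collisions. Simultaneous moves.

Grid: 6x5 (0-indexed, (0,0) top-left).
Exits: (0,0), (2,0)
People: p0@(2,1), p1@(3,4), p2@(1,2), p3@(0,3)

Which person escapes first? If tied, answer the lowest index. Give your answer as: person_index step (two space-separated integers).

Answer: 0 1

Derivation:
Step 1: p0:(2,1)->(2,0)->EXIT | p1:(3,4)->(2,4) | p2:(1,2)->(0,2) | p3:(0,3)->(0,2)
Step 2: p0:escaped | p1:(2,4)->(2,3) | p2:(0,2)->(0,1) | p3:(0,2)->(0,1)
Step 3: p0:escaped | p1:(2,3)->(2,2) | p2:(0,1)->(0,0)->EXIT | p3:(0,1)->(0,0)->EXIT
Step 4: p0:escaped | p1:(2,2)->(2,1) | p2:escaped | p3:escaped
Step 5: p0:escaped | p1:(2,1)->(2,0)->EXIT | p2:escaped | p3:escaped
Exit steps: [1, 5, 3, 3]
First to escape: p0 at step 1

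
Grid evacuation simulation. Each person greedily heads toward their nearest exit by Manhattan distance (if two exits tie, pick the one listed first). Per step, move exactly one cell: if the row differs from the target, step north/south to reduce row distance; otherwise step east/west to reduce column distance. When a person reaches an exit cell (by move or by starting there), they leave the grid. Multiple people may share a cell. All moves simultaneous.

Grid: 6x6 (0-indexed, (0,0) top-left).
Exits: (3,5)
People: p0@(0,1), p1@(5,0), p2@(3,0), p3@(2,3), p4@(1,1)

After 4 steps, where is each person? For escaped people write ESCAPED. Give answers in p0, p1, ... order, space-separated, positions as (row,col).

Step 1: p0:(0,1)->(1,1) | p1:(5,0)->(4,0) | p2:(3,0)->(3,1) | p3:(2,3)->(3,3) | p4:(1,1)->(2,1)
Step 2: p0:(1,1)->(2,1) | p1:(4,0)->(3,0) | p2:(3,1)->(3,2) | p3:(3,3)->(3,4) | p4:(2,1)->(3,1)
Step 3: p0:(2,1)->(3,1) | p1:(3,0)->(3,1) | p2:(3,2)->(3,3) | p3:(3,4)->(3,5)->EXIT | p4:(3,1)->(3,2)
Step 4: p0:(3,1)->(3,2) | p1:(3,1)->(3,2) | p2:(3,3)->(3,4) | p3:escaped | p4:(3,2)->(3,3)

(3,2) (3,2) (3,4) ESCAPED (3,3)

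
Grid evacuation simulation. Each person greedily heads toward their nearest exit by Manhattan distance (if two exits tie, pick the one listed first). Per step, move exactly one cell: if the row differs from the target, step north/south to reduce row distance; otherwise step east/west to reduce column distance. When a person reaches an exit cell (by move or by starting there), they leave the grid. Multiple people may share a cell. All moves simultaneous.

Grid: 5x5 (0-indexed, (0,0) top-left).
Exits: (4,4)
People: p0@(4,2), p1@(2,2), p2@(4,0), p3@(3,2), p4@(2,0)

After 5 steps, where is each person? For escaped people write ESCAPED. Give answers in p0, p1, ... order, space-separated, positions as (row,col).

Step 1: p0:(4,2)->(4,3) | p1:(2,2)->(3,2) | p2:(4,0)->(4,1) | p3:(3,2)->(4,2) | p4:(2,0)->(3,0)
Step 2: p0:(4,3)->(4,4)->EXIT | p1:(3,2)->(4,2) | p2:(4,1)->(4,2) | p3:(4,2)->(4,3) | p4:(3,0)->(4,0)
Step 3: p0:escaped | p1:(4,2)->(4,3) | p2:(4,2)->(4,3) | p3:(4,3)->(4,4)->EXIT | p4:(4,0)->(4,1)
Step 4: p0:escaped | p1:(4,3)->(4,4)->EXIT | p2:(4,3)->(4,4)->EXIT | p3:escaped | p4:(4,1)->(4,2)
Step 5: p0:escaped | p1:escaped | p2:escaped | p3:escaped | p4:(4,2)->(4,3)

ESCAPED ESCAPED ESCAPED ESCAPED (4,3)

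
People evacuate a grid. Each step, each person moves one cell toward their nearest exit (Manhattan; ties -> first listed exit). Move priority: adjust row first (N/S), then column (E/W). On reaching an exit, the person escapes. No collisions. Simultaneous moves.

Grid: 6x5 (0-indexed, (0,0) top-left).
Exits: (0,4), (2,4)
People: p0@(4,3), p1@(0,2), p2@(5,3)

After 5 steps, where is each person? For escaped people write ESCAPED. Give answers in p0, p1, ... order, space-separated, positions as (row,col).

Step 1: p0:(4,3)->(3,3) | p1:(0,2)->(0,3) | p2:(5,3)->(4,3)
Step 2: p0:(3,3)->(2,3) | p1:(0,3)->(0,4)->EXIT | p2:(4,3)->(3,3)
Step 3: p0:(2,3)->(2,4)->EXIT | p1:escaped | p2:(3,3)->(2,3)
Step 4: p0:escaped | p1:escaped | p2:(2,3)->(2,4)->EXIT

ESCAPED ESCAPED ESCAPED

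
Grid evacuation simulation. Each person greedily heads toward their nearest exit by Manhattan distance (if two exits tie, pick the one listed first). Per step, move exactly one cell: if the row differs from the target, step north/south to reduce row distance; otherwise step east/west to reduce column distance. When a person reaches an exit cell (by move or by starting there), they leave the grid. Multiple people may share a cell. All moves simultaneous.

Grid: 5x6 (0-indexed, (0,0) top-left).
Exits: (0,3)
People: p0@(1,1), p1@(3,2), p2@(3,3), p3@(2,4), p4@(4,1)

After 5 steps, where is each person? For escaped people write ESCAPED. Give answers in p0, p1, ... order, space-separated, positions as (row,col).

Step 1: p0:(1,1)->(0,1) | p1:(3,2)->(2,2) | p2:(3,3)->(2,3) | p3:(2,4)->(1,4) | p4:(4,1)->(3,1)
Step 2: p0:(0,1)->(0,2) | p1:(2,2)->(1,2) | p2:(2,3)->(1,3) | p3:(1,4)->(0,4) | p4:(3,1)->(2,1)
Step 3: p0:(0,2)->(0,3)->EXIT | p1:(1,2)->(0,2) | p2:(1,3)->(0,3)->EXIT | p3:(0,4)->(0,3)->EXIT | p4:(2,1)->(1,1)
Step 4: p0:escaped | p1:(0,2)->(0,3)->EXIT | p2:escaped | p3:escaped | p4:(1,1)->(0,1)
Step 5: p0:escaped | p1:escaped | p2:escaped | p3:escaped | p4:(0,1)->(0,2)

ESCAPED ESCAPED ESCAPED ESCAPED (0,2)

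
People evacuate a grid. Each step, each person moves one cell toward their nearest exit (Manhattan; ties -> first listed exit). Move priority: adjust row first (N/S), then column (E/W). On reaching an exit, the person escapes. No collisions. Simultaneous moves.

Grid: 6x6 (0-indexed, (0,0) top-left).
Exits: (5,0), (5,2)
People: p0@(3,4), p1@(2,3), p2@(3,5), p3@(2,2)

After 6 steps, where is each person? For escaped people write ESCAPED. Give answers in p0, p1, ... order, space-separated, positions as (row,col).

Step 1: p0:(3,4)->(4,4) | p1:(2,3)->(3,3) | p2:(3,5)->(4,5) | p3:(2,2)->(3,2)
Step 2: p0:(4,4)->(5,4) | p1:(3,3)->(4,3) | p2:(4,5)->(5,5) | p3:(3,2)->(4,2)
Step 3: p0:(5,4)->(5,3) | p1:(4,3)->(5,3) | p2:(5,5)->(5,4) | p3:(4,2)->(5,2)->EXIT
Step 4: p0:(5,3)->(5,2)->EXIT | p1:(5,3)->(5,2)->EXIT | p2:(5,4)->(5,3) | p3:escaped
Step 5: p0:escaped | p1:escaped | p2:(5,3)->(5,2)->EXIT | p3:escaped

ESCAPED ESCAPED ESCAPED ESCAPED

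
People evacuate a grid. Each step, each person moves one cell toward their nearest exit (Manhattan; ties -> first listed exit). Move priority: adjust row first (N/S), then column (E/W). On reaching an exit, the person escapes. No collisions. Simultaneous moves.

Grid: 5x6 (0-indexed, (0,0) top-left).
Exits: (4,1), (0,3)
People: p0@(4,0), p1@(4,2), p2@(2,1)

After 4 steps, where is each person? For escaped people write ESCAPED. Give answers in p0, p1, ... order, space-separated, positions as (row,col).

Step 1: p0:(4,0)->(4,1)->EXIT | p1:(4,2)->(4,1)->EXIT | p2:(2,1)->(3,1)
Step 2: p0:escaped | p1:escaped | p2:(3,1)->(4,1)->EXIT

ESCAPED ESCAPED ESCAPED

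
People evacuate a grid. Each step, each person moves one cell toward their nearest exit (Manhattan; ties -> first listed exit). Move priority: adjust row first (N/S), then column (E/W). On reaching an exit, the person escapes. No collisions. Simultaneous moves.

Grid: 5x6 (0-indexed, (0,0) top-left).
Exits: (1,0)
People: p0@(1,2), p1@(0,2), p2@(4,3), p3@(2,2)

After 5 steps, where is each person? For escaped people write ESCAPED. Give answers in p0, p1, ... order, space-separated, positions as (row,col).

Step 1: p0:(1,2)->(1,1) | p1:(0,2)->(1,2) | p2:(4,3)->(3,3) | p3:(2,2)->(1,2)
Step 2: p0:(1,1)->(1,0)->EXIT | p1:(1,2)->(1,1) | p2:(3,3)->(2,3) | p3:(1,2)->(1,1)
Step 3: p0:escaped | p1:(1,1)->(1,0)->EXIT | p2:(2,3)->(1,3) | p3:(1,1)->(1,0)->EXIT
Step 4: p0:escaped | p1:escaped | p2:(1,3)->(1,2) | p3:escaped
Step 5: p0:escaped | p1:escaped | p2:(1,2)->(1,1) | p3:escaped

ESCAPED ESCAPED (1,1) ESCAPED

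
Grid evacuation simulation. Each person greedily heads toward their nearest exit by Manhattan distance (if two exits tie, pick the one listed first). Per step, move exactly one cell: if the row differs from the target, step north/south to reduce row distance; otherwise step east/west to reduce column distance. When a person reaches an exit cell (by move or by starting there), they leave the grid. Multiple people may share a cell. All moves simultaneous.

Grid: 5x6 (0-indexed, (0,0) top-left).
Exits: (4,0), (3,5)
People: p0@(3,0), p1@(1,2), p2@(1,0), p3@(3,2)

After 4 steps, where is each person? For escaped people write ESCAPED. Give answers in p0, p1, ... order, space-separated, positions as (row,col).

Step 1: p0:(3,0)->(4,0)->EXIT | p1:(1,2)->(2,2) | p2:(1,0)->(2,0) | p3:(3,2)->(4,2)
Step 2: p0:escaped | p1:(2,2)->(3,2) | p2:(2,0)->(3,0) | p3:(4,2)->(4,1)
Step 3: p0:escaped | p1:(3,2)->(4,2) | p2:(3,0)->(4,0)->EXIT | p3:(4,1)->(4,0)->EXIT
Step 4: p0:escaped | p1:(4,2)->(4,1) | p2:escaped | p3:escaped

ESCAPED (4,1) ESCAPED ESCAPED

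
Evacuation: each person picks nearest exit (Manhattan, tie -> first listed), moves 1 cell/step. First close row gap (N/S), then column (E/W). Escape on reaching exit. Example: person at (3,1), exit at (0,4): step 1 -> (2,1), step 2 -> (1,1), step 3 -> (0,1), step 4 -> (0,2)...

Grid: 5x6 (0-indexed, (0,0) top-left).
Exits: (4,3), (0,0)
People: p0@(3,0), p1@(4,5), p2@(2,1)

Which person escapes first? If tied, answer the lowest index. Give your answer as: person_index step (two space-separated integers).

Answer: 1 2

Derivation:
Step 1: p0:(3,0)->(2,0) | p1:(4,5)->(4,4) | p2:(2,1)->(1,1)
Step 2: p0:(2,0)->(1,0) | p1:(4,4)->(4,3)->EXIT | p2:(1,1)->(0,1)
Step 3: p0:(1,0)->(0,0)->EXIT | p1:escaped | p2:(0,1)->(0,0)->EXIT
Exit steps: [3, 2, 3]
First to escape: p1 at step 2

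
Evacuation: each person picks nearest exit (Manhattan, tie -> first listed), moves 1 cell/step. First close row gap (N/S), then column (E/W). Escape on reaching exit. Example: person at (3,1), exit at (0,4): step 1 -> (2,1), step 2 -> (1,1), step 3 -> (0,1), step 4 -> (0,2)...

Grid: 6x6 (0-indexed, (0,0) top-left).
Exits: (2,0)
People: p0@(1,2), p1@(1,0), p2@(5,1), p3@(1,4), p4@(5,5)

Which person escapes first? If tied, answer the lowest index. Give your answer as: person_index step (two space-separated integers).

Answer: 1 1

Derivation:
Step 1: p0:(1,2)->(2,2) | p1:(1,0)->(2,0)->EXIT | p2:(5,1)->(4,1) | p3:(1,4)->(2,4) | p4:(5,5)->(4,5)
Step 2: p0:(2,2)->(2,1) | p1:escaped | p2:(4,1)->(3,1) | p3:(2,4)->(2,3) | p4:(4,5)->(3,5)
Step 3: p0:(2,1)->(2,0)->EXIT | p1:escaped | p2:(3,1)->(2,1) | p3:(2,3)->(2,2) | p4:(3,5)->(2,5)
Step 4: p0:escaped | p1:escaped | p2:(2,1)->(2,0)->EXIT | p3:(2,2)->(2,1) | p4:(2,5)->(2,4)
Step 5: p0:escaped | p1:escaped | p2:escaped | p3:(2,1)->(2,0)->EXIT | p4:(2,4)->(2,3)
Step 6: p0:escaped | p1:escaped | p2:escaped | p3:escaped | p4:(2,3)->(2,2)
Step 7: p0:escaped | p1:escaped | p2:escaped | p3:escaped | p4:(2,2)->(2,1)
Step 8: p0:escaped | p1:escaped | p2:escaped | p3:escaped | p4:(2,1)->(2,0)->EXIT
Exit steps: [3, 1, 4, 5, 8]
First to escape: p1 at step 1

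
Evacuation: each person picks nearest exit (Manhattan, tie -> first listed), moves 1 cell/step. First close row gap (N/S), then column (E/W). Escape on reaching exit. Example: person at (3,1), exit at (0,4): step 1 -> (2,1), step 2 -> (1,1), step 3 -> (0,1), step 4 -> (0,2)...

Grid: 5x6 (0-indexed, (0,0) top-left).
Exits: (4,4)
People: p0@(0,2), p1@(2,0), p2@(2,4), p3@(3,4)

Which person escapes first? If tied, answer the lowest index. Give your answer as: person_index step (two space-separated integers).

Answer: 3 1

Derivation:
Step 1: p0:(0,2)->(1,2) | p1:(2,0)->(3,0) | p2:(2,4)->(3,4) | p3:(3,4)->(4,4)->EXIT
Step 2: p0:(1,2)->(2,2) | p1:(3,0)->(4,0) | p2:(3,4)->(4,4)->EXIT | p3:escaped
Step 3: p0:(2,2)->(3,2) | p1:(4,0)->(4,1) | p2:escaped | p3:escaped
Step 4: p0:(3,2)->(4,2) | p1:(4,1)->(4,2) | p2:escaped | p3:escaped
Step 5: p0:(4,2)->(4,3) | p1:(4,2)->(4,3) | p2:escaped | p3:escaped
Step 6: p0:(4,3)->(4,4)->EXIT | p1:(4,3)->(4,4)->EXIT | p2:escaped | p3:escaped
Exit steps: [6, 6, 2, 1]
First to escape: p3 at step 1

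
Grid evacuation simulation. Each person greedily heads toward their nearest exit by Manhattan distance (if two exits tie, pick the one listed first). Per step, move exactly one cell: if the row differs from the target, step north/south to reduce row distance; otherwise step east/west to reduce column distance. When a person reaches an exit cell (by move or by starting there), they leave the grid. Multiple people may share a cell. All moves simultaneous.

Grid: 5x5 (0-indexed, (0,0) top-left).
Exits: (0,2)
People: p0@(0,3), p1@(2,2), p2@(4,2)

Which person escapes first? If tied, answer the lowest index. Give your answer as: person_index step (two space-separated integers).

Answer: 0 1

Derivation:
Step 1: p0:(0,3)->(0,2)->EXIT | p1:(2,2)->(1,2) | p2:(4,2)->(3,2)
Step 2: p0:escaped | p1:(1,2)->(0,2)->EXIT | p2:(3,2)->(2,2)
Step 3: p0:escaped | p1:escaped | p2:(2,2)->(1,2)
Step 4: p0:escaped | p1:escaped | p2:(1,2)->(0,2)->EXIT
Exit steps: [1, 2, 4]
First to escape: p0 at step 1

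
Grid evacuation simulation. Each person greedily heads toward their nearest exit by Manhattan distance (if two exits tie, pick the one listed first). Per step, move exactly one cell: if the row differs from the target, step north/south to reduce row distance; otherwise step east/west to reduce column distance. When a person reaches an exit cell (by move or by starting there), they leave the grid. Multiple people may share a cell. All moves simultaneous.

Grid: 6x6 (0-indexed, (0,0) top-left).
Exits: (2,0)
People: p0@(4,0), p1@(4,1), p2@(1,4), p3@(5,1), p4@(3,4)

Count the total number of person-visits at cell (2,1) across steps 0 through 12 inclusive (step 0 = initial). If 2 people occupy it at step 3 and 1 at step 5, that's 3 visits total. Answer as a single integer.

Answer: 4

Derivation:
Step 0: p0@(4,0) p1@(4,1) p2@(1,4) p3@(5,1) p4@(3,4) -> at (2,1): 0 [-], cum=0
Step 1: p0@(3,0) p1@(3,1) p2@(2,4) p3@(4,1) p4@(2,4) -> at (2,1): 0 [-], cum=0
Step 2: p0@ESC p1@(2,1) p2@(2,3) p3@(3,1) p4@(2,3) -> at (2,1): 1 [p1], cum=1
Step 3: p0@ESC p1@ESC p2@(2,2) p3@(2,1) p4@(2,2) -> at (2,1): 1 [p3], cum=2
Step 4: p0@ESC p1@ESC p2@(2,1) p3@ESC p4@(2,1) -> at (2,1): 2 [p2,p4], cum=4
Step 5: p0@ESC p1@ESC p2@ESC p3@ESC p4@ESC -> at (2,1): 0 [-], cum=4
Total visits = 4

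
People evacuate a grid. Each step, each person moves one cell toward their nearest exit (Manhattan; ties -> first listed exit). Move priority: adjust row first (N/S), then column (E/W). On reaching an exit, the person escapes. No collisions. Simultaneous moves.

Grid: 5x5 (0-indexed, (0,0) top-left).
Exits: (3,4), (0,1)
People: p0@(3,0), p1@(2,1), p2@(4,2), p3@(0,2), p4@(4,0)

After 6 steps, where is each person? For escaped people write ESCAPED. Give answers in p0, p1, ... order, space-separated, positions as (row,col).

Step 1: p0:(3,0)->(3,1) | p1:(2,1)->(1,1) | p2:(4,2)->(3,2) | p3:(0,2)->(0,1)->EXIT | p4:(4,0)->(3,0)
Step 2: p0:(3,1)->(3,2) | p1:(1,1)->(0,1)->EXIT | p2:(3,2)->(3,3) | p3:escaped | p4:(3,0)->(3,1)
Step 3: p0:(3,2)->(3,3) | p1:escaped | p2:(3,3)->(3,4)->EXIT | p3:escaped | p4:(3,1)->(3,2)
Step 4: p0:(3,3)->(3,4)->EXIT | p1:escaped | p2:escaped | p3:escaped | p4:(3,2)->(3,3)
Step 5: p0:escaped | p1:escaped | p2:escaped | p3:escaped | p4:(3,3)->(3,4)->EXIT

ESCAPED ESCAPED ESCAPED ESCAPED ESCAPED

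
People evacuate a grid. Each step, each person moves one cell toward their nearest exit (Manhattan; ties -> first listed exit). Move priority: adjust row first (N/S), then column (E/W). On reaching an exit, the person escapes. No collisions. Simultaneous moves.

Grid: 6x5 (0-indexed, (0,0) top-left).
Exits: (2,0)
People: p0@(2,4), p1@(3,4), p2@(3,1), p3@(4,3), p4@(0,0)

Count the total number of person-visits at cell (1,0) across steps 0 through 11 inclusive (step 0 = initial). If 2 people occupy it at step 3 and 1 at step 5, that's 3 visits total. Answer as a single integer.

Answer: 1

Derivation:
Step 0: p0@(2,4) p1@(3,4) p2@(3,1) p3@(4,3) p4@(0,0) -> at (1,0): 0 [-], cum=0
Step 1: p0@(2,3) p1@(2,4) p2@(2,1) p3@(3,3) p4@(1,0) -> at (1,0): 1 [p4], cum=1
Step 2: p0@(2,2) p1@(2,3) p2@ESC p3@(2,3) p4@ESC -> at (1,0): 0 [-], cum=1
Step 3: p0@(2,1) p1@(2,2) p2@ESC p3@(2,2) p4@ESC -> at (1,0): 0 [-], cum=1
Step 4: p0@ESC p1@(2,1) p2@ESC p3@(2,1) p4@ESC -> at (1,0): 0 [-], cum=1
Step 5: p0@ESC p1@ESC p2@ESC p3@ESC p4@ESC -> at (1,0): 0 [-], cum=1
Total visits = 1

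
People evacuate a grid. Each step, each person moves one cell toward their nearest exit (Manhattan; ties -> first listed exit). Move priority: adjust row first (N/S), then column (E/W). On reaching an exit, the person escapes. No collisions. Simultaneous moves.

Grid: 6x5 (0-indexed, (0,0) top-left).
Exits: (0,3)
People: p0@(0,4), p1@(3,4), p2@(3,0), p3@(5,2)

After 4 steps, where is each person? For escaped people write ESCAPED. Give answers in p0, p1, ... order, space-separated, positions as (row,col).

Step 1: p0:(0,4)->(0,3)->EXIT | p1:(3,4)->(2,4) | p2:(3,0)->(2,0) | p3:(5,2)->(4,2)
Step 2: p0:escaped | p1:(2,4)->(1,4) | p2:(2,0)->(1,0) | p3:(4,2)->(3,2)
Step 3: p0:escaped | p1:(1,4)->(0,4) | p2:(1,0)->(0,0) | p3:(3,2)->(2,2)
Step 4: p0:escaped | p1:(0,4)->(0,3)->EXIT | p2:(0,0)->(0,1) | p3:(2,2)->(1,2)

ESCAPED ESCAPED (0,1) (1,2)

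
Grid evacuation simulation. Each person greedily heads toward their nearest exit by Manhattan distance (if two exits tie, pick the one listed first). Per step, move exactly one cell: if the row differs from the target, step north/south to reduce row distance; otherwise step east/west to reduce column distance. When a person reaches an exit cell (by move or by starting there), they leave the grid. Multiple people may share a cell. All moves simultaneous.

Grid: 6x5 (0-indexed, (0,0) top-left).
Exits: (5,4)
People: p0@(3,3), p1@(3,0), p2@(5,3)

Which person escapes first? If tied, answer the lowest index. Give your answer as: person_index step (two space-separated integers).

Step 1: p0:(3,3)->(4,3) | p1:(3,0)->(4,0) | p2:(5,3)->(5,4)->EXIT
Step 2: p0:(4,3)->(5,3) | p1:(4,0)->(5,0) | p2:escaped
Step 3: p0:(5,3)->(5,4)->EXIT | p1:(5,0)->(5,1) | p2:escaped
Step 4: p0:escaped | p1:(5,1)->(5,2) | p2:escaped
Step 5: p0:escaped | p1:(5,2)->(5,3) | p2:escaped
Step 6: p0:escaped | p1:(5,3)->(5,4)->EXIT | p2:escaped
Exit steps: [3, 6, 1]
First to escape: p2 at step 1

Answer: 2 1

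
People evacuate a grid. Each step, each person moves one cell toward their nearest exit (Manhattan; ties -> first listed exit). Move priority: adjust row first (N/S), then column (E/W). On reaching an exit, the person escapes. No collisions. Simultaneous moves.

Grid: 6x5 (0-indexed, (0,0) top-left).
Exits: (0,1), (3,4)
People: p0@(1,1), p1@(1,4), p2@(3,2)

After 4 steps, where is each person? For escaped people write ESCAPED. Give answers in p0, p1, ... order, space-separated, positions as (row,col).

Step 1: p0:(1,1)->(0,1)->EXIT | p1:(1,4)->(2,4) | p2:(3,2)->(3,3)
Step 2: p0:escaped | p1:(2,4)->(3,4)->EXIT | p2:(3,3)->(3,4)->EXIT

ESCAPED ESCAPED ESCAPED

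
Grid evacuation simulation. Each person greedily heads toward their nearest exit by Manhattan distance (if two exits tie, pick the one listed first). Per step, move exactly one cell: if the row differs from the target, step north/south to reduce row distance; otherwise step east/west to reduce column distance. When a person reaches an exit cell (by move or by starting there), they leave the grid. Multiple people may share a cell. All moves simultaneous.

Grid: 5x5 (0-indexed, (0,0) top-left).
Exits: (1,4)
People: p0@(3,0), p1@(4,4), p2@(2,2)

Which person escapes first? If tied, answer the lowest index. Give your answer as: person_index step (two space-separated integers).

Answer: 1 3

Derivation:
Step 1: p0:(3,0)->(2,0) | p1:(4,4)->(3,4) | p2:(2,2)->(1,2)
Step 2: p0:(2,0)->(1,0) | p1:(3,4)->(2,4) | p2:(1,2)->(1,3)
Step 3: p0:(1,0)->(1,1) | p1:(2,4)->(1,4)->EXIT | p2:(1,3)->(1,4)->EXIT
Step 4: p0:(1,1)->(1,2) | p1:escaped | p2:escaped
Step 5: p0:(1,2)->(1,3) | p1:escaped | p2:escaped
Step 6: p0:(1,3)->(1,4)->EXIT | p1:escaped | p2:escaped
Exit steps: [6, 3, 3]
First to escape: p1 at step 3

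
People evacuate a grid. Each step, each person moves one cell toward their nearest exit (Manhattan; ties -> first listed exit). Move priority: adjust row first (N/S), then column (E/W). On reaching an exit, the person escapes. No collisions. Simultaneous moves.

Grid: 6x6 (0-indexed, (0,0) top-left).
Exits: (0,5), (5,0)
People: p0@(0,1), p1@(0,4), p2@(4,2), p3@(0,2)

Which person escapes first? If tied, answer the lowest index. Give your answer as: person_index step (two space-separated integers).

Answer: 1 1

Derivation:
Step 1: p0:(0,1)->(0,2) | p1:(0,4)->(0,5)->EXIT | p2:(4,2)->(5,2) | p3:(0,2)->(0,3)
Step 2: p0:(0,2)->(0,3) | p1:escaped | p2:(5,2)->(5,1) | p3:(0,3)->(0,4)
Step 3: p0:(0,3)->(0,4) | p1:escaped | p2:(5,1)->(5,0)->EXIT | p3:(0,4)->(0,5)->EXIT
Step 4: p0:(0,4)->(0,5)->EXIT | p1:escaped | p2:escaped | p3:escaped
Exit steps: [4, 1, 3, 3]
First to escape: p1 at step 1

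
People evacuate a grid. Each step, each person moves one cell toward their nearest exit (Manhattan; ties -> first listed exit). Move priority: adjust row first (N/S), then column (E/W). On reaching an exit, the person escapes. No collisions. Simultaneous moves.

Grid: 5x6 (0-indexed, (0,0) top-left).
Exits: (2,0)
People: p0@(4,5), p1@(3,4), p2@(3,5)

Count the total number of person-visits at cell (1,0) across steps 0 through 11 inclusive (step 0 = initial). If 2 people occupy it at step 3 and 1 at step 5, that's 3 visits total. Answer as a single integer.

Step 0: p0@(4,5) p1@(3,4) p2@(3,5) -> at (1,0): 0 [-], cum=0
Step 1: p0@(3,5) p1@(2,4) p2@(2,5) -> at (1,0): 0 [-], cum=0
Step 2: p0@(2,5) p1@(2,3) p2@(2,4) -> at (1,0): 0 [-], cum=0
Step 3: p0@(2,4) p1@(2,2) p2@(2,3) -> at (1,0): 0 [-], cum=0
Step 4: p0@(2,3) p1@(2,1) p2@(2,2) -> at (1,0): 0 [-], cum=0
Step 5: p0@(2,2) p1@ESC p2@(2,1) -> at (1,0): 0 [-], cum=0
Step 6: p0@(2,1) p1@ESC p2@ESC -> at (1,0): 0 [-], cum=0
Step 7: p0@ESC p1@ESC p2@ESC -> at (1,0): 0 [-], cum=0
Total visits = 0

Answer: 0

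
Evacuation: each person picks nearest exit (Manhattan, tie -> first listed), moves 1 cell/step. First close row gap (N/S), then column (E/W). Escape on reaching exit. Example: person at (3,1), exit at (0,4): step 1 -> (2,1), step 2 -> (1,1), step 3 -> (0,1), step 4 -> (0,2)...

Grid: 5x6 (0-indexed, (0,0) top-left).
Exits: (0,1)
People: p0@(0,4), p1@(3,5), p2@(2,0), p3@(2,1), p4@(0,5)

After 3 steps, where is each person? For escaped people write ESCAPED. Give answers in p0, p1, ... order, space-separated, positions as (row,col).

Step 1: p0:(0,4)->(0,3) | p1:(3,5)->(2,5) | p2:(2,0)->(1,0) | p3:(2,1)->(1,1) | p4:(0,5)->(0,4)
Step 2: p0:(0,3)->(0,2) | p1:(2,5)->(1,5) | p2:(1,0)->(0,0) | p3:(1,1)->(0,1)->EXIT | p4:(0,4)->(0,3)
Step 3: p0:(0,2)->(0,1)->EXIT | p1:(1,5)->(0,5) | p2:(0,0)->(0,1)->EXIT | p3:escaped | p4:(0,3)->(0,2)

ESCAPED (0,5) ESCAPED ESCAPED (0,2)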